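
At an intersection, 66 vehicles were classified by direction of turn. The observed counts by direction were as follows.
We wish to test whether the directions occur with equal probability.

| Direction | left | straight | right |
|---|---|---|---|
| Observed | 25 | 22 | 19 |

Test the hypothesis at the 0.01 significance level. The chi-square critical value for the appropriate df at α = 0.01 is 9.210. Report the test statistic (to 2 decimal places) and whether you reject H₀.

0.82; do not reject

Expected count for each of the 3 categories: 66/3 = 22.
χ² = (25−22)²/22 + (22−22)²/22 + (19−22)²/22
   = 0.409 + 0.000 + 0.409
Sum = 0.82
df = 2. Since 0.82 < 9.210, we do not reject H₀.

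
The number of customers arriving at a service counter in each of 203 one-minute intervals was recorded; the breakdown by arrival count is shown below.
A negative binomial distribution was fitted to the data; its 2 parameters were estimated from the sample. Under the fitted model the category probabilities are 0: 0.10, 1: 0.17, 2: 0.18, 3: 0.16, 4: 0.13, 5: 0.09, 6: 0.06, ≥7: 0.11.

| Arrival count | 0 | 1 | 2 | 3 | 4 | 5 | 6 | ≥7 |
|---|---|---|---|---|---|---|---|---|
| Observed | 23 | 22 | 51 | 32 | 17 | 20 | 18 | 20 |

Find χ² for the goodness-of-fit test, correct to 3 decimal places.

17.152

Expected counts E_i = n·p_i: 203×0.10 = 20.3, 203×0.17 = 34.51, 203×0.18 = 36.54, 203×0.16 = 32.48, 203×0.13 = 26.39, 203×0.09 = 18.27, 203×0.06 = 12.18, 203×0.11 = 22.33.
0: (23 − 20.3)²/20.3 = 7.29/20.3 = 0.3591
1: (22 − 34.51)²/34.51 = 156.5001/34.51 = 4.5349
2: (51 − 36.54)²/36.54 = 209.0916/36.54 = 5.7223
3: (32 − 32.48)²/32.48 = 0.2304/32.48 = 0.0071
4: (17 − 26.39)²/26.39 = 88.1721/26.39 = 3.3411
5: (20 − 18.27)²/18.27 = 2.9929/18.27 = 0.1638
6: (18 − 12.18)²/12.18 = 33.8724/12.18 = 2.7810
≥7: (20 − 22.33)²/22.33 = 5.4289/22.33 = 0.2431
Sum = 17.152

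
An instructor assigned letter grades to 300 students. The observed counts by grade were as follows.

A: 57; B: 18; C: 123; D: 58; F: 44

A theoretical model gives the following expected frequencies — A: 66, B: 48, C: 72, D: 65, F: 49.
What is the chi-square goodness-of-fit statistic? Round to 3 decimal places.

57.366

χ² = (57−66)²/66 + (18−48)²/48 + (123−72)²/72 + (58−65)²/65 + (44−49)²/49
   = 1.2273 + 18.7500 + 36.1250 + 0.7538 + 0.5102
Sum = 57.366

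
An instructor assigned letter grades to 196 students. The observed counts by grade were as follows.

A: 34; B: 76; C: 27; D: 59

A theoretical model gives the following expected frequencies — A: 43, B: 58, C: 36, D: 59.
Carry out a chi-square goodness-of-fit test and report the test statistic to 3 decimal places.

9.720

χ² = (34−43)²/43 + (76−58)²/58 + (27−36)²/36 + (59−59)²/59
   = 1.8837 + 5.5862 + 2.2500 + 0.0000
Sum = 9.720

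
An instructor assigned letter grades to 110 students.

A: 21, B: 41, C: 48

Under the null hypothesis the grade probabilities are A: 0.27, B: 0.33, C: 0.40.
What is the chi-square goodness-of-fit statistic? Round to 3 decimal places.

Expected counts E_i = n·p_i: 110×0.27 = 29.7, 110×0.33 = 36.3, 110×0.40 = 44.
cat         O        E   (O−E)²/E
A          21     29.7     2.5485
B          41     36.3     0.6085
C          48       44     0.3636
Sum = 3.521

3.521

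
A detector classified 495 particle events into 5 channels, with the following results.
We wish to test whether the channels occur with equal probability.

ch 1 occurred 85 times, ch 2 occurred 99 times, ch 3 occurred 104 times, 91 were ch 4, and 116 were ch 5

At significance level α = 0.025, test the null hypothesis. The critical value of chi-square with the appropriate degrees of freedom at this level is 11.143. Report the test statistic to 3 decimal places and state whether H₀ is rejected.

5.798; do not reject

Expected count for each of the 5 categories: 495/5 = 99.
ch 1: (85 − 99)²/99 = 196/99 = 1.9798
ch 2: (99 − 99)²/99 = 0/99 = 0.0000
ch 3: (104 − 99)²/99 = 25/99 = 0.2525
ch 4: (91 − 99)²/99 = 64/99 = 0.6465
ch 5: (116 − 99)²/99 = 289/99 = 2.9192
Sum = 5.798
df = 4. Since 5.798 < 11.143, we do not reject H₀.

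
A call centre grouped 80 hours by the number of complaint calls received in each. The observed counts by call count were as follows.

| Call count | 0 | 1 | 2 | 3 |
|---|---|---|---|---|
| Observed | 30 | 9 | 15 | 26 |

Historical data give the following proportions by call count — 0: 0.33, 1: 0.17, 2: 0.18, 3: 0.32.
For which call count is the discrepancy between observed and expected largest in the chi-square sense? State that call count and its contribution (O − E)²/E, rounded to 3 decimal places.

1, 1.556

Expected counts E_i = n·p_i: 80×0.33 = 26.4, 80×0.17 = 13.6, 80×0.18 = 14.4, 80×0.32 = 25.6.
cat         O        E   (O−E)²/E
0          30     26.4     0.4909
1           9     13.6     1.5559
2          15     14.4     0.0250
3          26     25.6     0.0063
The largest term is for 1: 1.556.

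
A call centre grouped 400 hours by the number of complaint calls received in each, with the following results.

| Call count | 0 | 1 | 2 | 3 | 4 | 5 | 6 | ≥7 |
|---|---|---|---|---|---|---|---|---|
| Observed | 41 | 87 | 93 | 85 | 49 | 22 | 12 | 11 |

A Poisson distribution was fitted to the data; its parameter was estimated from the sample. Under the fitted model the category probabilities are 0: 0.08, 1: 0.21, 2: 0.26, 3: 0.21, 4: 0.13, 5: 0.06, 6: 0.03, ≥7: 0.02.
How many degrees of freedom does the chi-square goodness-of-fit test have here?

There are k = 8 categories and 1 parameter estimated from the data, so df = 8 − 1 − 1 = 6.

6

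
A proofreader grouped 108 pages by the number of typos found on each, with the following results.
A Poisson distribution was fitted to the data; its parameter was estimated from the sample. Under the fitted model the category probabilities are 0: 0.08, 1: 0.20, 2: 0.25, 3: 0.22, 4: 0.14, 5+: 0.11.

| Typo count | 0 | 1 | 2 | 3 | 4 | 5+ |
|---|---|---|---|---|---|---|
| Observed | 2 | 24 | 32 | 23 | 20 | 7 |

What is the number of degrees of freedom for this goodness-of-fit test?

There are k = 6 categories and 1 parameter estimated from the data, so df = 6 − 1 − 1 = 4.

4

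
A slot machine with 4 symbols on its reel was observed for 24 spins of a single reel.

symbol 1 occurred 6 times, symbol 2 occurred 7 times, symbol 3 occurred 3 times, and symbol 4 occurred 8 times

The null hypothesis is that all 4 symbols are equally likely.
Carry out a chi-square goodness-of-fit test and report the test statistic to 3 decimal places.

2.333

Expected count for each of the 4 categories: 24/4 = 6.
cat           O        E   (O−E)²/E
symbol 1      6        6     0.0000
symbol 2      7        6     0.1667
symbol 3      3        6     1.5000
symbol 4      8        6     0.6667
Sum = 2.333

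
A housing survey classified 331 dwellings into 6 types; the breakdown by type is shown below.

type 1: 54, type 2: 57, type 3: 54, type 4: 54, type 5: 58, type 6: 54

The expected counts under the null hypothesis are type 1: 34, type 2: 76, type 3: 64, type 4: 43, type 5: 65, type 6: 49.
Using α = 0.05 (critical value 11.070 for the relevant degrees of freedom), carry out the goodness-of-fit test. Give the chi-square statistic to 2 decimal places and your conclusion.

χ² = (54−34)²/34 + (57−76)²/76 + (54−64)²/64 + (54−43)²/43 + (58−65)²/65 + (54−49)²/49
   = 11.765 + 4.750 + 1.563 + 2.814 + 0.754 + 0.510
Sum = 22.16
df = 5. Since 22.16 > 11.070, we reject H₀.

22.16; reject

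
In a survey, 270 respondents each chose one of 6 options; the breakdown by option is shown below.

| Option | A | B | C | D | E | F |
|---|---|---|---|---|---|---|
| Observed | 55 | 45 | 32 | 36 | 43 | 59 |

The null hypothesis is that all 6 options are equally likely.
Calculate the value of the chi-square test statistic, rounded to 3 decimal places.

Under H₀ each category has probability 1/6, so each expected count is 270/6 = 45.
cat         O        E   (O−E)²/E
A          55       45     2.2222
B          45       45     0.0000
C          32       45     3.7556
D          36       45     1.8000
E          43       45     0.0889
F          59       45     4.3556
Sum = 12.222

12.222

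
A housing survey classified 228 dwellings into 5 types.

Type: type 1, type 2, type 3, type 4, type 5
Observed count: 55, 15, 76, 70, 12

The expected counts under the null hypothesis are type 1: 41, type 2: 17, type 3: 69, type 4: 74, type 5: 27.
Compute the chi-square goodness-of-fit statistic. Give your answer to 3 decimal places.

14.275

type 1: (55 − 41)²/41 = 196/41 = 4.7805
type 2: (15 − 17)²/17 = 4/17 = 0.2353
type 3: (76 − 69)²/69 = 49/69 = 0.7101
type 4: (70 − 74)²/74 = 16/74 = 0.2162
type 5: (12 − 27)²/27 = 225/27 = 8.3333
Sum = 14.275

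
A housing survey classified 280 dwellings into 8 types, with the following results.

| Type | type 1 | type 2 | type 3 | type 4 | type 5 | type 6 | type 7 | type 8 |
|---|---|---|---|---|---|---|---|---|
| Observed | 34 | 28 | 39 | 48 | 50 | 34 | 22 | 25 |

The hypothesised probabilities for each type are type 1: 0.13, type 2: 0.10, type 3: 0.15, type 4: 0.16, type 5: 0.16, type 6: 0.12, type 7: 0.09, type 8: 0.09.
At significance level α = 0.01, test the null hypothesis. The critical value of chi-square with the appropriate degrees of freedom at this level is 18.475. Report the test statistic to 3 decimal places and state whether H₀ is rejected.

1.617; do not reject

Expected counts E_i = n·p_i: 280×0.13 = 36.4, 280×0.10 = 28, 280×0.15 = 42, 280×0.16 = 44.8, 280×0.16 = 44.8, 280×0.12 = 33.6, 280×0.09 = 25.2, 280×0.09 = 25.2.
cat         O        E   (O−E)²/E
type 1     34     36.4     0.1582
type 2     28       28     0.0000
type 3     39       42     0.2143
type 4     48     44.8     0.2286
type 5     50     44.8     0.6036
type 6     34     33.6     0.0048
type 7     22     25.2     0.4063
type 8     25     25.2     0.0016
Sum = 1.617
df = 7. Since 1.617 < 18.475, we do not reject H₀.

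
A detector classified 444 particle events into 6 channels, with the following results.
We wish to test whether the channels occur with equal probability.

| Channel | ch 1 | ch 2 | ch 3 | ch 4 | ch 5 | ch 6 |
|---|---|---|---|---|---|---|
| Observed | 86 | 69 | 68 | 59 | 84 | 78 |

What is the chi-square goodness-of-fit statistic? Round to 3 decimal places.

7.378

Under H₀ each category has probability 1/6, so each expected count is 444/6 = 74.
cat         O        E   (O−E)²/E
ch 1       86       74     1.9459
ch 2       69       74     0.3378
ch 3       68       74     0.4865
ch 4       59       74     3.0405
ch 5       84       74     1.3514
ch 6       78       74     0.2162
Sum = 7.378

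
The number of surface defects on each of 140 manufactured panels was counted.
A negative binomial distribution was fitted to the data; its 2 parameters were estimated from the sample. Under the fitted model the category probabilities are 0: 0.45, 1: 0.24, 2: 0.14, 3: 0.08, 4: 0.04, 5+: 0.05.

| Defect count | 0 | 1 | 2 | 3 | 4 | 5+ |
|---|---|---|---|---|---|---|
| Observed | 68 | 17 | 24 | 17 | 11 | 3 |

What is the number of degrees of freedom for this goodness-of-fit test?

3

There are k = 6 categories and 2 parameters estimated from the data, so df = 6 − 1 − 2 = 3.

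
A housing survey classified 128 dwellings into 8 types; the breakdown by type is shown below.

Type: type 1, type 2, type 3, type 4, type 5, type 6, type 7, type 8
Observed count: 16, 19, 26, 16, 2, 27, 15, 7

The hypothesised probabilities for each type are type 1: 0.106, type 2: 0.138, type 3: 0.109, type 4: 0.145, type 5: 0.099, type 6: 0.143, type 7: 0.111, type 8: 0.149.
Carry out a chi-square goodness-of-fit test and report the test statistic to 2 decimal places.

Expected counts E_i = n·p_i: 128×0.106 = 13.568, 128×0.138 = 17.664, 128×0.109 = 13.952, 128×0.145 = 18.56, 128×0.099 = 12.672, 128×0.143 = 18.304, 128×0.111 = 14.208, 128×0.149 = 19.072.
χ² = (16−13.568)²/13.568 + (19−17.664)²/17.664 + (26−13.952)²/13.952 + (16−18.56)²/18.56 + (2−12.672)²/12.672 + (27−18.304)²/18.304 + (15−14.208)²/14.208 + (7−19.072)²/19.072
   = 0.436 + 0.101 + 10.404 + 0.353 + 8.988 + 4.131 + 0.044 + 7.641
Sum = 32.10

32.10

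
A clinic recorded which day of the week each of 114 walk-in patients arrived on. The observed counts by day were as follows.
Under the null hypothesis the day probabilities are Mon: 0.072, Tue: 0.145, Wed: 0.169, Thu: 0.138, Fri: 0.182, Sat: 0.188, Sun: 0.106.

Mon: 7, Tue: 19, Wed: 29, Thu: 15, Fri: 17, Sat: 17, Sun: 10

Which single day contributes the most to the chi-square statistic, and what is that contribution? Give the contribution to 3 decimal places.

Wed, 4.918

Expected counts E_i = n·p_i: 114×0.072 = 8.208, 114×0.145 = 16.53, 114×0.169 = 19.266, 114×0.138 = 15.732, 114×0.182 = 20.748, 114×0.188 = 21.432, 114×0.106 = 12.084.
Mon: (7 − 8.208)²/8.208 = 1.459264/8.208 = 0.1778
Tue: (19 − 16.53)²/16.53 = 6.1009/16.53 = 0.3691
Wed: (29 − 19.266)²/19.266 = 94.750756/19.266 = 4.9180
Thu: (15 − 15.732)²/15.732 = 0.535824/15.732 = 0.0341
Fri: (17 − 20.748)²/20.748 = 14.047504/20.748 = 0.6771
Sat: (17 − 21.432)²/21.432 = 19.642624/21.432 = 0.9165
Sun: (10 − 12.084)²/12.084 = 4.343056/12.084 = 0.3594
The largest term is for Wed: 4.918.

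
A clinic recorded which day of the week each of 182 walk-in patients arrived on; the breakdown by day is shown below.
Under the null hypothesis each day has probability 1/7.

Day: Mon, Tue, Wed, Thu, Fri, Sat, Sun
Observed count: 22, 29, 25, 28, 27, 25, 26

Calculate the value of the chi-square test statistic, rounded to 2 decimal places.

1.23

Expected count for each of the 7 categories: 182/7 = 26.
χ² = (22−26)²/26 + (29−26)²/26 + (25−26)²/26 + (28−26)²/26 + (27−26)²/26 + (25−26)²/26 + (26−26)²/26
   = 0.615 + 0.346 + 0.038 + 0.154 + 0.038 + 0.038 + 0.000
Sum = 1.23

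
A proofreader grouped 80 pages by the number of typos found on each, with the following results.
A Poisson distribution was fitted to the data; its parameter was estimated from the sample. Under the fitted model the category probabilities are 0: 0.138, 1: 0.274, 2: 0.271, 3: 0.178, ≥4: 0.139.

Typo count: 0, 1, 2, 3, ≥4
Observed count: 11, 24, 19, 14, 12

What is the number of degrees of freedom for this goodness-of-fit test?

There are k = 5 categories and 1 parameter estimated from the data, so df = 5 − 1 − 1 = 3.

3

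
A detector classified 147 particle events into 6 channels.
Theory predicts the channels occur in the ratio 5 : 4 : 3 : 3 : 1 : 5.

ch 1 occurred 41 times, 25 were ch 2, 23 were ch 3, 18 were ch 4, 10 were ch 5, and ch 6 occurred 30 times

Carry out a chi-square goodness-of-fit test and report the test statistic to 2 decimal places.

3.97

Ratio total = 21. Expected counts: 147×5/21 = 35, 147×4/21 = 28, 147×3/21 = 21, 147×3/21 = 21, 147×1/21 = 7, 147×5/21 = 35.
cat         O        E   (O−E)²/E
ch 1       41       35      1.029
ch 2       25       28      0.321
ch 3       23       21      0.190
ch 4       18       21      0.429
ch 5       10        7      1.286
ch 6       30       35      0.714
Sum = 3.97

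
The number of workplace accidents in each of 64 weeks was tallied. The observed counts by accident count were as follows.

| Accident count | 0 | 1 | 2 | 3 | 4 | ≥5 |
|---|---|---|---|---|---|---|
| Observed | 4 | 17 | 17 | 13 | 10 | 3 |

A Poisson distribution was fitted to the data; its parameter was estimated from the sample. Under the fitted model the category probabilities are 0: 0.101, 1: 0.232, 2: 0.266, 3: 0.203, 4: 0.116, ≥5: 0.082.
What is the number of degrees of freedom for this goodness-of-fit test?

4

There are k = 6 categories and 1 parameter estimated from the data, so df = 6 − 1 − 1 = 4.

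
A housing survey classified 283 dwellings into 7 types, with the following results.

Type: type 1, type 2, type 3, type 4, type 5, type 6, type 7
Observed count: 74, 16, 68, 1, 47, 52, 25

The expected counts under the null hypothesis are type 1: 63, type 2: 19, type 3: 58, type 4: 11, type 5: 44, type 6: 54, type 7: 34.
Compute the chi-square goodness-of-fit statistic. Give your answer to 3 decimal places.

15.870

χ² = (74−63)²/63 + (16−19)²/19 + (68−58)²/58 + (1−11)²/11 + (47−44)²/44 + (52−54)²/54 + (25−34)²/34
   = 1.9206 + 0.4737 + 1.7241 + 9.0909 + 0.2045 + 0.0741 + 2.3824
Sum = 15.870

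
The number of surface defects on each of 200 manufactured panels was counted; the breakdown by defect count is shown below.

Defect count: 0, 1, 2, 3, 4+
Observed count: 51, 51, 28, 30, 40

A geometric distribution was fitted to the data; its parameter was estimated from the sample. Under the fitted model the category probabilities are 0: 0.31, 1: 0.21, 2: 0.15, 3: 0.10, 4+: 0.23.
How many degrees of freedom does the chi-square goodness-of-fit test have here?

There are k = 5 categories and 1 parameter estimated from the data, so df = 5 − 1 − 1 = 3.

3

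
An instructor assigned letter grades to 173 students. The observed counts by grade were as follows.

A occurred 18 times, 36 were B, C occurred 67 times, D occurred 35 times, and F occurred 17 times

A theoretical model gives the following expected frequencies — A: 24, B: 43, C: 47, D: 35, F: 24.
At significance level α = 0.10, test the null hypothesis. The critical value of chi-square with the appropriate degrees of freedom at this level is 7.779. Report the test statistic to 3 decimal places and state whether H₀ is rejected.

13.192; reject

χ² = (18−24)²/24 + (36−43)²/43 + (67−47)²/47 + (35−35)²/35 + (17−24)²/24
   = 1.5000 + 1.1395 + 8.5106 + 0.0000 + 2.0417
Sum = 13.192
df = 4. Since 13.192 > 7.779, we reject H₀.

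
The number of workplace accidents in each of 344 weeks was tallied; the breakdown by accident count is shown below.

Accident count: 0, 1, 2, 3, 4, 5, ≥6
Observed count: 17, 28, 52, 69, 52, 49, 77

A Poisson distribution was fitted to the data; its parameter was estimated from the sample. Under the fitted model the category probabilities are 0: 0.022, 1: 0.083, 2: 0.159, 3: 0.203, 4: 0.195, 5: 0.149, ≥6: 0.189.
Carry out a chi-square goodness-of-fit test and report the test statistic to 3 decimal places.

17.607

Expected counts E_i = n·p_i: 344×0.022 = 7.568, 344×0.083 = 28.552, 344×0.159 = 54.696, 344×0.203 = 69.832, 344×0.195 = 67.08, 344×0.149 = 51.256, 344×0.189 = 65.016.
0: (17 − 7.568)²/7.568 = 88.962624/7.568 = 11.7551
1: (28 − 28.552)²/28.552 = 0.304704/28.552 = 0.0107
2: (52 − 54.696)²/54.696 = 7.268416/54.696 = 0.1329
3: (69 − 69.832)²/69.832 = 0.692224/69.832 = 0.0099
4: (52 − 67.08)²/67.08 = 227.4064/67.08 = 3.3901
5: (49 − 51.256)²/51.256 = 5.089536/51.256 = 0.0993
≥6: (77 − 65.016)²/65.016 = 143.616256/65.016 = 2.2089
Sum = 17.607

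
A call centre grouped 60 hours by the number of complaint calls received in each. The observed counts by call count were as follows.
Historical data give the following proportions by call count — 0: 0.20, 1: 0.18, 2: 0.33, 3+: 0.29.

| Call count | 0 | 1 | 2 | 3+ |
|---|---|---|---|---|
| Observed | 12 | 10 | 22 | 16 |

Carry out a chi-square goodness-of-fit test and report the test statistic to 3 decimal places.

0.416

Expected counts E_i = n·p_i: 60×0.20 = 12, 60×0.18 = 10.8, 60×0.33 = 19.8, 60×0.29 = 17.4.
cat         O        E   (O−E)²/E
0          12       12     0.0000
1          10     10.8     0.0593
2          22     19.8     0.2444
3+         16     17.4     0.1126
Sum = 0.416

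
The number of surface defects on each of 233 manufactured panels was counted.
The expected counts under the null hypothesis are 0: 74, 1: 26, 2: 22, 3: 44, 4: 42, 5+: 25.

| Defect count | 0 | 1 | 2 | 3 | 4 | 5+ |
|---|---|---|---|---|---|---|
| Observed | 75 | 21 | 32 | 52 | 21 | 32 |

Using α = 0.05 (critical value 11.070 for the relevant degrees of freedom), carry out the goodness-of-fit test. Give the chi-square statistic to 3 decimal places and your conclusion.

0: (75 − 74)²/74 = 1/74 = 0.0135
1: (21 − 26)²/26 = 25/26 = 0.9615
2: (32 − 22)²/22 = 100/22 = 4.5455
3: (52 − 44)²/44 = 64/44 = 1.4545
4: (21 − 42)²/42 = 441/42 = 10.5000
5+: (32 − 25)²/25 = 49/25 = 1.9600
Sum = 19.435
df = 5. Since 19.435 > 11.070, we reject H₀.

19.435; reject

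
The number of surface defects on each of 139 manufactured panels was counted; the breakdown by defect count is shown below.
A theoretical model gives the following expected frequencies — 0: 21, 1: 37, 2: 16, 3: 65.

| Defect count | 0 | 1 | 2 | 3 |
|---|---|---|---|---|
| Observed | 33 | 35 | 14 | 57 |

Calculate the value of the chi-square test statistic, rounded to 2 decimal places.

8.20

cat         O        E   (O−E)²/E
0          33       21      6.857
1          35       37      0.108
2          14       16      0.250
3          57       65      0.985
Sum = 8.20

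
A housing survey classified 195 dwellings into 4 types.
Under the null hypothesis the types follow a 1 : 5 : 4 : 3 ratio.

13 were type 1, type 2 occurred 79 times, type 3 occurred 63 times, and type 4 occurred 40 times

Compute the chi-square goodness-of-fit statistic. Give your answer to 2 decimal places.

Ratio total = 13. Expected counts: 195×1/13 = 15, 195×5/13 = 75, 195×4/13 = 60, 195×3/13 = 45.
cat         O        E   (O−E)²/E
type 1     13       15      0.267
type 2     79       75      0.213
type 3     63       60      0.150
type 4     40       45      0.556
Sum = 1.19

1.19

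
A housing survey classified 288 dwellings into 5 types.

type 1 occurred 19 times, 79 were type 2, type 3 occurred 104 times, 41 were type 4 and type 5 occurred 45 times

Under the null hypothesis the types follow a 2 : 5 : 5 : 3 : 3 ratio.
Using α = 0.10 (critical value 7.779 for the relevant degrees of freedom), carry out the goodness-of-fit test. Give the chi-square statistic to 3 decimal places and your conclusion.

Ratio total = 18. Expected counts: 288×2/18 = 32, 288×5/18 = 80, 288×5/18 = 80, 288×3/18 = 48, 288×3/18 = 48.
χ² = (19−32)²/32 + (79−80)²/80 + (104−80)²/80 + (41−48)²/48 + (45−48)²/48
   = 5.2813 + 0.0125 + 7.2000 + 1.0208 + 0.1875
Sum = 13.702
df = 4. Since 13.702 > 7.779, we reject H₀.

13.702; reject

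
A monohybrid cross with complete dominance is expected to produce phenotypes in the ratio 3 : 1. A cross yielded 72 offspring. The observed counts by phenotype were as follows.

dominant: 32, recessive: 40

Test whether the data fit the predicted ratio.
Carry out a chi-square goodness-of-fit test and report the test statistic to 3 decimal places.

Ratio total = 4. Expected counts: 72×3/4 = 54, 72×1/4 = 18.
cat            O        E   (O−E)²/E
dominant      32       54     8.9630
recessive     40       18    26.8889
Sum = 35.852

35.852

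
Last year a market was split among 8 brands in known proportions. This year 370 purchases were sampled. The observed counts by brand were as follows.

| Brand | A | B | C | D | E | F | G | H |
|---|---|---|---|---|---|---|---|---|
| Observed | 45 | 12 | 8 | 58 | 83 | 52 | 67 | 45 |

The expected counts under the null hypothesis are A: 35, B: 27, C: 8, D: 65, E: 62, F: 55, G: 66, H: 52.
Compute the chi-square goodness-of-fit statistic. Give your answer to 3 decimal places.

cat         O        E   (O−E)²/E
A          45       35     2.8571
B          12       27     8.3333
C           8        8     0.0000
D          58       65     0.7538
E          83       62     7.1129
F          52       55     0.1636
G          67       66     0.0152
H          45       52     0.9423
Sum = 20.178

20.178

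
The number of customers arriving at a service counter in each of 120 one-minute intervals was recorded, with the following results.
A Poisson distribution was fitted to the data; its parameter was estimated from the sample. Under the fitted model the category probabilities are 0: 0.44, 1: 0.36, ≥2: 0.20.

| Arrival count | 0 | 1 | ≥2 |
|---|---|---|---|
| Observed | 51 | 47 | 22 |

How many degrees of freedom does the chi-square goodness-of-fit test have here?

1

There are k = 3 categories and 1 parameter estimated from the data, so df = 3 − 1 − 1 = 1.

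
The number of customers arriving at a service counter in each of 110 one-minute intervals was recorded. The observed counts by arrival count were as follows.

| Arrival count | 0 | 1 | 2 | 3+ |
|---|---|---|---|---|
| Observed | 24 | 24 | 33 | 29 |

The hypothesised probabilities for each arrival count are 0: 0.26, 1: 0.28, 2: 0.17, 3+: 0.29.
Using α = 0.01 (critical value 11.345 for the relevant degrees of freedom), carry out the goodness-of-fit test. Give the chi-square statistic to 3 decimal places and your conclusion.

13.440; reject

Expected counts E_i = n·p_i: 110×0.26 = 28.6, 110×0.28 = 30.8, 110×0.17 = 18.7, 110×0.29 = 31.9.
0: (24 − 28.6)²/28.6 = 21.16/28.6 = 0.7399
1: (24 − 30.8)²/30.8 = 46.24/30.8 = 1.5013
2: (33 − 18.7)²/18.7 = 204.49/18.7 = 10.9353
3+: (29 − 31.9)²/31.9 = 8.41/31.9 = 0.2636
Sum = 13.440
df = 3. Since 13.440 > 11.345, we reject H₀.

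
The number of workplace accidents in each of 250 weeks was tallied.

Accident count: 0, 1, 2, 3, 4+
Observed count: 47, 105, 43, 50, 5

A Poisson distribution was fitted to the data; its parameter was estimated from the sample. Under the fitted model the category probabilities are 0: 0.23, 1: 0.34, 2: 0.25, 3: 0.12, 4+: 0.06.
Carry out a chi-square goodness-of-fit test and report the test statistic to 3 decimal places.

32.707

Expected counts E_i = n·p_i: 250×0.23 = 57.5, 250×0.34 = 85, 250×0.25 = 62.5, 250×0.12 = 30, 250×0.06 = 15.
cat         O        E   (O−E)²/E
0          47     57.5     1.9174
1         105       85     4.7059
2          43     62.5     6.0840
3          50       30    13.3333
4+          5       15     6.6667
Sum = 32.707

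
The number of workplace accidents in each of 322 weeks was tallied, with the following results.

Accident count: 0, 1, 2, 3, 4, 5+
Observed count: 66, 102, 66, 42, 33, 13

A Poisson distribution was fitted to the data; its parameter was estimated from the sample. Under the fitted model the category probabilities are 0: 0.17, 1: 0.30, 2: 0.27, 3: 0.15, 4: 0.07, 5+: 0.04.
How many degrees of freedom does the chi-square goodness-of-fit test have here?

4

There are k = 6 categories and 1 parameter estimated from the data, so df = 6 − 1 − 1 = 4.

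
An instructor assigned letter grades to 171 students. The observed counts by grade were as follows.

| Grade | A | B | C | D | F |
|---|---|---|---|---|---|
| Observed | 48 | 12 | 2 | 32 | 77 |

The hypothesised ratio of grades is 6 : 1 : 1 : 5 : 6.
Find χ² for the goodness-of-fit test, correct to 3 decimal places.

20.663

Ratio total = 19. Expected counts: 171×6/19 = 54, 171×1/19 = 9, 171×1/19 = 9, 171×5/19 = 45, 171×6/19 = 54.
A: (48 − 54)²/54 = 36/54 = 0.6667
B: (12 − 9)²/9 = 9/9 = 1.0000
C: (2 − 9)²/9 = 49/9 = 5.4444
D: (32 − 45)²/45 = 169/45 = 3.7556
F: (77 − 54)²/54 = 529/54 = 9.7963
Sum = 20.663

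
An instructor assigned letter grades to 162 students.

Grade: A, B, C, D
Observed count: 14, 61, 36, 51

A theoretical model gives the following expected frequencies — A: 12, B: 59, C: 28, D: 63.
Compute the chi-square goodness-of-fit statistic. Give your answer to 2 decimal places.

cat         O        E   (O−E)²/E
A          14       12      0.333
B          61       59      0.068
C          36       28      2.286
D          51       63      2.286
Sum = 4.97

4.97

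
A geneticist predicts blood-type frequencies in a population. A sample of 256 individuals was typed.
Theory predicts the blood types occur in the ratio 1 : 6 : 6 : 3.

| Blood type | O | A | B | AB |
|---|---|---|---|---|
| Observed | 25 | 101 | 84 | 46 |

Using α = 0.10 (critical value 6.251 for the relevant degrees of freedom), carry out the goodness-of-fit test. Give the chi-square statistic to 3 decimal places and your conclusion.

6.906; reject

Ratio total = 16. Expected counts: 256×1/16 = 16, 256×6/16 = 96, 256×6/16 = 96, 256×3/16 = 48.
O: (25 − 16)²/16 = 81/16 = 5.0625
A: (101 − 96)²/96 = 25/96 = 0.2604
B: (84 − 96)²/96 = 144/96 = 1.5000
AB: (46 − 48)²/48 = 4/48 = 0.0833
Sum = 6.906
df = 3. Since 6.906 > 6.251, we reject H₀.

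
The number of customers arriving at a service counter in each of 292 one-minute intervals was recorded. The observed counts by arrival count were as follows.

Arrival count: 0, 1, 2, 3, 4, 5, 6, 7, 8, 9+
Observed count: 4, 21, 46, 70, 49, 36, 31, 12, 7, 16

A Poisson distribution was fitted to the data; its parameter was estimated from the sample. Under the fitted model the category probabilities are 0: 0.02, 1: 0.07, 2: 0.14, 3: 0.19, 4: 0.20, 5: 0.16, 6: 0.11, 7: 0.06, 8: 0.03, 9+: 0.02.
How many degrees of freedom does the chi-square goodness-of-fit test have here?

There are k = 10 categories and 1 parameter estimated from the data, so df = 10 − 1 − 1 = 8.

8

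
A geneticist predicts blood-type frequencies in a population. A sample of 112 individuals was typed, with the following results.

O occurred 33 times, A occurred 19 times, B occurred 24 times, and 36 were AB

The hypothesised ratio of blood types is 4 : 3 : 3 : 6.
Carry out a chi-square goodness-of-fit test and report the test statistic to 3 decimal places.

2.369

Ratio total = 16. Expected counts: 112×4/16 = 28, 112×3/16 = 21, 112×3/16 = 21, 112×6/16 = 42.
cat         O        E   (O−E)²/E
O          33       28     0.8929
A          19       21     0.1905
B          24       21     0.4286
AB         36       42     0.8571
Sum = 2.369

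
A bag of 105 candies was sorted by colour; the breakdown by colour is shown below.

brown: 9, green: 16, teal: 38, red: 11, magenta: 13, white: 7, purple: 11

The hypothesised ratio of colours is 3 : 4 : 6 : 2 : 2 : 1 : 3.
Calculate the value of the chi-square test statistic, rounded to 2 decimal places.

8.20

Ratio total = 21. Expected counts: 105×3/21 = 15, 105×4/21 = 20, 105×6/21 = 30, 105×2/21 = 10, 105×2/21 = 10, 105×1/21 = 5, 105×3/21 = 15.
χ² = (9−15)²/15 + (16−20)²/20 + (38−30)²/30 + (11−10)²/10 + (13−10)²/10 + (7−5)²/5 + (11−15)²/15
   = 2.400 + 0.800 + 2.133 + 0.100 + 0.900 + 0.800 + 1.067
Sum = 8.20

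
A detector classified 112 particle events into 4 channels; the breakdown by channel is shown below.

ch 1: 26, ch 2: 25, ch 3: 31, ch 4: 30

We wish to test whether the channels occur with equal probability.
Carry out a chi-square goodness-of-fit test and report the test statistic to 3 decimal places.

0.929

Expected count for each of the 4 categories: 112/4 = 28.
cat         O        E   (O−E)²/E
ch 1       26       28     0.1429
ch 2       25       28     0.3214
ch 3       31       28     0.3214
ch 4       30       28     0.1429
Sum = 0.929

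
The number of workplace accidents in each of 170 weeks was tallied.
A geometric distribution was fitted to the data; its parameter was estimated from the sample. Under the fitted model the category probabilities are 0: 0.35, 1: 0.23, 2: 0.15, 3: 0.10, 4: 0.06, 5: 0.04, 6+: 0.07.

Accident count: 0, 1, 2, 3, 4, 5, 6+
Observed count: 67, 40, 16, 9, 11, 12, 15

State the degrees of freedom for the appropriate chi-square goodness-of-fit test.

There are k = 7 categories and 1 parameter estimated from the data, so df = 7 − 1 − 1 = 5.

5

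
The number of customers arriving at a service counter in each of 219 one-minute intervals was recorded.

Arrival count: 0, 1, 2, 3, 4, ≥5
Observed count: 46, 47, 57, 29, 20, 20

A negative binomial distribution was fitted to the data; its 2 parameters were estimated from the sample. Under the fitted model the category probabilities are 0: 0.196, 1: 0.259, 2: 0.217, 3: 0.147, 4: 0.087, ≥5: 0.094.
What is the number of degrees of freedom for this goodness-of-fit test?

There are k = 6 categories and 2 parameters estimated from the data, so df = 6 − 1 − 2 = 3.

3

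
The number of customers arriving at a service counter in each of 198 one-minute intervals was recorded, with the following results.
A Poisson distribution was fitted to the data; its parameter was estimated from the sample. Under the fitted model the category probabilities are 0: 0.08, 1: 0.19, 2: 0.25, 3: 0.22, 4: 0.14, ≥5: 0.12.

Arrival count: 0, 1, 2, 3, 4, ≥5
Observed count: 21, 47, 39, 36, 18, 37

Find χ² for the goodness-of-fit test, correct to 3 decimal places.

18.345

Expected counts E_i = n·p_i: 198×0.08 = 15.84, 198×0.19 = 37.62, 198×0.25 = 49.5, 198×0.22 = 43.56, 198×0.14 = 27.72, 198×0.12 = 23.76.
cat         O        E   (O−E)²/E
0          21    15.84     1.6809
1          47    37.62     2.3388
2          39     49.5     2.2273
3          36    43.56     1.3121
4          18    27.72     3.4083
≥5         37    23.76     7.3778
Sum = 18.345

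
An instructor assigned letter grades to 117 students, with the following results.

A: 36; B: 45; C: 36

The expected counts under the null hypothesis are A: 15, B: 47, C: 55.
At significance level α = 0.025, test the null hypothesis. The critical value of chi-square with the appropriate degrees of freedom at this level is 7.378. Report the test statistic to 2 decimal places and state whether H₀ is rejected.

36.05; reject

χ² = (36−15)²/15 + (45−47)²/47 + (36−55)²/55
   = 29.400 + 0.085 + 6.564
Sum = 36.05
df = 2. Since 36.05 > 7.378, we reject H₀.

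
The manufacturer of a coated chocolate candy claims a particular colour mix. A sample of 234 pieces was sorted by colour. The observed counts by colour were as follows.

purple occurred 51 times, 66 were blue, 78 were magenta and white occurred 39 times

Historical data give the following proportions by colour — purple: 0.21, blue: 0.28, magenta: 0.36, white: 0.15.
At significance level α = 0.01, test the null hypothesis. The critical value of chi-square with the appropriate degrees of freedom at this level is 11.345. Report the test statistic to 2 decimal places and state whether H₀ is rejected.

Expected counts E_i = n·p_i: 234×0.21 = 49.14, 234×0.28 = 65.52, 234×0.36 = 84.24, 234×0.15 = 35.1.
purple: (51 − 49.14)²/49.14 = 3.4596/49.14 = 0.070
blue: (66 − 65.52)²/65.52 = 0.2304/65.52 = 0.004
magenta: (78 − 84.24)²/84.24 = 38.9376/84.24 = 0.462
white: (39 − 35.1)²/35.1 = 15.21/35.1 = 0.433
Sum = 0.97
df = 3. Since 0.97 < 11.345, we do not reject H₀.

0.97; do not reject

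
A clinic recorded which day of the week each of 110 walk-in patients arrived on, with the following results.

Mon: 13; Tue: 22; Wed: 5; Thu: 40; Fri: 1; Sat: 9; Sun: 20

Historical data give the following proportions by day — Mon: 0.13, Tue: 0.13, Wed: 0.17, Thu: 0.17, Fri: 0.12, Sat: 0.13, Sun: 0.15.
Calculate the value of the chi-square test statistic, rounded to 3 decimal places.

Expected counts E_i = n·p_i: 110×0.13 = 14.3, 110×0.13 = 14.3, 110×0.17 = 18.7, 110×0.17 = 18.7, 110×0.12 = 13.2, 110×0.13 = 14.3, 110×0.15 = 16.5.
Mon: (13 − 14.3)²/14.3 = 1.69/14.3 = 0.1182
Tue: (22 − 14.3)²/14.3 = 59.29/14.3 = 4.1462
Wed: (5 − 18.7)²/18.7 = 187.69/18.7 = 10.0369
Thu: (40 − 18.7)²/18.7 = 453.69/18.7 = 24.2615
Fri: (1 − 13.2)²/13.2 = 148.84/13.2 = 11.2758
Sat: (9 − 14.3)²/14.3 = 28.09/14.3 = 1.9643
Sun: (20 − 16.5)²/16.5 = 12.25/16.5 = 0.7424
Sum = 52.545

52.545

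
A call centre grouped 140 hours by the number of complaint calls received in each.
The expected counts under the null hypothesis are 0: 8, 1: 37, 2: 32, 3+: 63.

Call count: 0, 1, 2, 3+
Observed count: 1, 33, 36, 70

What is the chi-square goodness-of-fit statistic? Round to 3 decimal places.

7.835

χ² = (1−8)²/8 + (33−37)²/37 + (36−32)²/32 + (70−63)²/63
   = 6.1250 + 0.4324 + 0.5000 + 0.7778
Sum = 7.835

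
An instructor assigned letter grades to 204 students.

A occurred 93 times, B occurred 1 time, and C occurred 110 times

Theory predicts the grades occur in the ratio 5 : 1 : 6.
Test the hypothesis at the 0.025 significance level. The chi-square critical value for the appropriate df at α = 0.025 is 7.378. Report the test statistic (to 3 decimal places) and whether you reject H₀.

Ratio total = 12. Expected counts: 204×5/12 = 85, 204×1/12 = 17, 204×6/12 = 102.
χ² = (93−85)²/85 + (1−17)²/17 + (110−102)²/102
   = 0.7529 + 15.0588 + 0.6275
Sum = 16.439
df = 2. Since 16.439 > 7.378, we reject H₀.

16.439; reject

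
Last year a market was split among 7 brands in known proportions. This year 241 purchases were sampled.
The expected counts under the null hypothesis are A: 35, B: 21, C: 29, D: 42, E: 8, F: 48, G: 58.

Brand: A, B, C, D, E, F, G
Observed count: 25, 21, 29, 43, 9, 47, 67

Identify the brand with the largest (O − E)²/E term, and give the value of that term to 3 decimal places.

χ² = (25−35)²/35 + (21−21)²/21 + (29−29)²/29 + (43−42)²/42 + (9−8)²/8 + (47−48)²/48 + (67−58)²/58
   = 2.8571 + 0.0000 + 0.0000 + 0.0238 + 0.1250 + 0.0208 + 1.3966
The largest term is for A: 2.857.

A, 2.857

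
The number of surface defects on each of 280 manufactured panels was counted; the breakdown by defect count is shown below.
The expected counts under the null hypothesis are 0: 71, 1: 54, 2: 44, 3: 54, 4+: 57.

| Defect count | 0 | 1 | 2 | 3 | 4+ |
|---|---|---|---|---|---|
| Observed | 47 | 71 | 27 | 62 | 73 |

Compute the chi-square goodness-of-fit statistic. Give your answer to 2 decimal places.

25.71

χ² = (47−71)²/71 + (71−54)²/54 + (27−44)²/44 + (62−54)²/54 + (73−57)²/57
   = 8.113 + 5.352 + 6.568 + 1.185 + 4.491
Sum = 25.71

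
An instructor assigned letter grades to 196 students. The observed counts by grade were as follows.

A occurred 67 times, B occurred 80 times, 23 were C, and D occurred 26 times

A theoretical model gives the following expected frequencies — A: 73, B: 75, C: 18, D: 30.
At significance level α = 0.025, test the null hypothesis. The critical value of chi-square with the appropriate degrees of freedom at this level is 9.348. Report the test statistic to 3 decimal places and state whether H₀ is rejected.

2.749; do not reject

cat         O        E   (O−E)²/E
A          67       73     0.4932
B          80       75     0.3333
C          23       18     1.3889
D          26       30     0.5333
Sum = 2.749
df = 3. Since 2.749 < 9.348, we do not reject H₀.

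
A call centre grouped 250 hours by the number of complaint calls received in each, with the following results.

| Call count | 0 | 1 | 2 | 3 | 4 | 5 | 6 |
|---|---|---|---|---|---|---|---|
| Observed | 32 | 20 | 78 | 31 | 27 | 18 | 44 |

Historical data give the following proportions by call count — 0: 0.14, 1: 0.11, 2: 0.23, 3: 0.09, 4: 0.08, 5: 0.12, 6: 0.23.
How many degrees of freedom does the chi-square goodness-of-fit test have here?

There are k = 7 categories and no parameters were estimated from the data, so df = 7 − 1 = 6.

6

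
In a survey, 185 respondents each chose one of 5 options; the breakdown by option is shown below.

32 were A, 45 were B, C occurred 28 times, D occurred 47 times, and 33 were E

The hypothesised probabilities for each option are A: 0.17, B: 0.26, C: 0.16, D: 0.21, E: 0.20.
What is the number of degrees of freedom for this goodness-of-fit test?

There are k = 5 categories and no parameters were estimated from the data, so df = 5 − 1 = 4.

4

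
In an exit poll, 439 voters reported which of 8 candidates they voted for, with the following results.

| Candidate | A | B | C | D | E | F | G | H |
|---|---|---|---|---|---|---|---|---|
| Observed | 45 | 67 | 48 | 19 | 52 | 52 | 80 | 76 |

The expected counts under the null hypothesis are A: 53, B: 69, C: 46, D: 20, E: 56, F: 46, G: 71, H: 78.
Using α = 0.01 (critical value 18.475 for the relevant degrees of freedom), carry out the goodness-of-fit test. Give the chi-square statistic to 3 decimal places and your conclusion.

χ² = (45−53)²/53 + (67−69)²/69 + (48−46)²/46 + (19−20)²/20 + (52−56)²/56 + (52−46)²/46 + (80−71)²/71 + (76−78)²/78
   = 1.2075 + 0.0580 + 0.0870 + 0.0500 + 0.2857 + 0.7826 + 1.1408 + 0.0513
Sum = 3.663
df = 7. Since 3.663 < 18.475, we do not reject H₀.

3.663; do not reject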